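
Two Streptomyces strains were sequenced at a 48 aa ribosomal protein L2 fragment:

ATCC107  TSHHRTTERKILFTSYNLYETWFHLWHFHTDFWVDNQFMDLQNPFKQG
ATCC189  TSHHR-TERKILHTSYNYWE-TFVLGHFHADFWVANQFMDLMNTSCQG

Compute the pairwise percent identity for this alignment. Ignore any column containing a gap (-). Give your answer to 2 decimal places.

Excluding the 2 gap columns leaves 46 comparable sites.
Mismatches occur at site 13 (F→H), site 18 (L→Y), site 19 (Y→W), site 22 (W→T), site 24 (H→V), site 26 (W→G), site 30 (T→A), site 35 (D→A), site 42 (Q→M), site 44 (P→T), site 45 (F→S), site 46 (K→C).
34 of the 46 comparable sites match, so the percent identity is 34/46 × 100 = 73.91%.

73.91%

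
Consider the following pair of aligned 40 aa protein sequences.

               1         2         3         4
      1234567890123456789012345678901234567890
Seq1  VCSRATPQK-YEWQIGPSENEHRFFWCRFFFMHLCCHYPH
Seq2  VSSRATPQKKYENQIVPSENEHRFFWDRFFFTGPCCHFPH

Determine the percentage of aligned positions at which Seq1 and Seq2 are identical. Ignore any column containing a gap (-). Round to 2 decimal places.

Excluding the 1 gap column leaves 39 comparable sites.
Mismatches occur at site 2 (C→S), site 13 (W→N), site 16 (G→V), site 27 (C→D), site 32 (M→T), site 33 (H→G), site 34 (L→P), site 38 (Y→F).
31 of the 39 comparable sites match, so the percent identity is 31/39 × 100 = 79.49%.

79.49%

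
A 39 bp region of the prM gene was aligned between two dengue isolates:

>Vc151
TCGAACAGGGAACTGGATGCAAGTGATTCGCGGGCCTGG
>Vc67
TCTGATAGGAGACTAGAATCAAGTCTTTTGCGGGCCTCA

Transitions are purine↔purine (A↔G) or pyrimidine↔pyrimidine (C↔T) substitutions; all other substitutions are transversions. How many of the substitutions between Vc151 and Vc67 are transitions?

Differing sites — 3:G/T (Tv); 4:A/G (Ti); 6:C/T (Ti); 10:G/A (Ti); 11:A/G (Ti); 15:G/A (Ti); 18:T/A (Tv); 19:G/T (Tv); 25:G/C (Tv); 26:A/T (Tv); 29:C/T (Ti); 38:G/C (Tv); 39:G/A (Ti).
Of the 13 differences, 7 transitions and 6 transversions, so the answer is 7.

7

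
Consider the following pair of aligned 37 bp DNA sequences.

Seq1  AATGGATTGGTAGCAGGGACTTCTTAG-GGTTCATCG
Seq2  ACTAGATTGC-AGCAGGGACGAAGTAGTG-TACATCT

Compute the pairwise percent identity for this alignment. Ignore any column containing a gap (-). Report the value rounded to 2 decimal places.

73.53%

Excluding the 3 gap columns leaves 34 comparable sites.
The sequences differ at positions 2 (A/C), 4 (G/A), 10 (G/C), 21 (T/G), 22 (T/A), 23 (C/A), 24 (T/G), 32 (T/A), 37 (G/T).
25 of the 34 comparable sites match, so the percent identity is 25/34 × 100 = 73.53%.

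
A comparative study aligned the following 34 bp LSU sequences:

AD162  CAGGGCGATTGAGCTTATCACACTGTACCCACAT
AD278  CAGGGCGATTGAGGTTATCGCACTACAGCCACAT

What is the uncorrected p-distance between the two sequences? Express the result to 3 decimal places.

Differing sites — 14:C/G; 20:A/G; 25:G/A; 26:T/C; 28:C/G.
There are 5 differences over 34 sites, so p = 5/34 = 0.147.

0.147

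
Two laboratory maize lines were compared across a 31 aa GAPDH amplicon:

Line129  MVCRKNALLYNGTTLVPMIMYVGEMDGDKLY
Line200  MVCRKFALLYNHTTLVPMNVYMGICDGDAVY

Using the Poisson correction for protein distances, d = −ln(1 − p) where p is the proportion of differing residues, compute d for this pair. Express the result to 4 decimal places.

0.3429

The sequences differ at positions 6 (N/F), 12 (G/H), 19 (I/N), 20 (M/V), 22 (V/M), 24 (E/I), 25 (M/C), 29 (K/A), 30 (L/V).
p = 9/31 = 0.290323.
d = −ln(1 − 0.290323) = −ln(0.709677) = 0.3429.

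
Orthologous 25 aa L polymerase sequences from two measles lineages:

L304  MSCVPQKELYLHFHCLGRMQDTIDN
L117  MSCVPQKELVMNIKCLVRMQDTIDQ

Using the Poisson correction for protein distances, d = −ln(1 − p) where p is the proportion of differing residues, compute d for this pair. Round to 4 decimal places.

0.3285

Mismatches occur at site 10 (Y/V), site 11 (L/M), site 12 (H/N), site 13 (F/I), site 14 (H/K), site 17 (G/V), site 25 (N/Q).
p = 7/25 = 0.280000.
d = −ln(1 − 0.280000) = −ln(0.720000) = 0.3285.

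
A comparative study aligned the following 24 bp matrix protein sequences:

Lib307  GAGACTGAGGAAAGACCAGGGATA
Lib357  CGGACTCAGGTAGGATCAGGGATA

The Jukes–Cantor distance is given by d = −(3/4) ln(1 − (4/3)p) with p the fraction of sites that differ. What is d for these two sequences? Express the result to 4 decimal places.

0.3041

Mismatches occur at site 1 (G/C), site 2 (A/G), site 7 (G/C), site 11 (A/T), site 13 (A/G), site 16 (C/T).
p = 6/24 = 0.250000.
d = −0.75 · ln(1 − (4/3)·0.250000) = −0.75 · ln(0.666667) = −0.75 · (-0.405465) = 0.3041.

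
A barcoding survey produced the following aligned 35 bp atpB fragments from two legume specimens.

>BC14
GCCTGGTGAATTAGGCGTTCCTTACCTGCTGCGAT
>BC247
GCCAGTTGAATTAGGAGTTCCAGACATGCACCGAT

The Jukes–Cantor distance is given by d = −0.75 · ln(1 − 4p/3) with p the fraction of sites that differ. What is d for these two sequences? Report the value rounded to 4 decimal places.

Differing sites — 4:T/A; 6:G/T; 16:C/A; 22:T/A; 23:T/G; 26:C/A; 30:T/A; 31:G/C.
p = 8/35 = 0.228571.
d = −0.75 · ln(1 − (4/3)·0.228571) = −0.75 · ln(0.695239) = −0.75 · (-0.363500) = 0.2726.

0.2726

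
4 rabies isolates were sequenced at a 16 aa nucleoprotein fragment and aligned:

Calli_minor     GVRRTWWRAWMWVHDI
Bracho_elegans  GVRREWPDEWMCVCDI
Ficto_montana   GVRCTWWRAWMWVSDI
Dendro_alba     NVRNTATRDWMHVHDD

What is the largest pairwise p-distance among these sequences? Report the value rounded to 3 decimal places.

Pairwise Hamming distances:
  Calli_minor vs Bracho_elegans: 6
  Calli_minor vs Ficto_montana: 2
  Calli_minor vs Dendro_alba: 7
  Bracho_elegans vs Ficto_montana: 7
  Bracho_elegans vs Dendro_alba: 10
  Ficto_montana vs Dendro_alba: 8
The largest is 10 mismatches, between Bracho_elegans and Dendro_alba; p = 10/16 = 0.625.

0.625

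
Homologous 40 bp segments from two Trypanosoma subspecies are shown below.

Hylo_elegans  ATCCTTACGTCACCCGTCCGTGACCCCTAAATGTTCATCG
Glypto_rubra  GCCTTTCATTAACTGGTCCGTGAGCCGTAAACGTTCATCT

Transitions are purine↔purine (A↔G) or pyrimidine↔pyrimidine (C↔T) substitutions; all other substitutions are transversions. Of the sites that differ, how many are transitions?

5

The sequences differ at positions 1 (A/G, transition), 2 (T/C, transition), 4 (C/T, transition), 7 (A/C, transversion), 8 (C/A, transversion), 9 (G/T, transversion), 11 (C/A, transversion), 14 (C/T, transition), 15 (C/G, transversion), 24 (C/G, transversion), 27 (C/G, transversion), 32 (T/C, transition), 40 (G/T, transversion).
Of the 13 differences, 5 transitions and 8 transversions, so the answer is 5.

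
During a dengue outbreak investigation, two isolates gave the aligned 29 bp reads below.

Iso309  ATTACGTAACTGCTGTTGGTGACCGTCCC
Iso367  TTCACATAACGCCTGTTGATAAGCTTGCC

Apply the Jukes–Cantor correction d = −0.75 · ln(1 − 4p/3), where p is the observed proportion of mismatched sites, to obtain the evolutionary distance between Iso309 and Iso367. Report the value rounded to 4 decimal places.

0.4618

The sequences differ at positions 1 (A/T), 3 (T/C), 6 (G/A), 11 (T/G), 12 (G/C), 19 (G/A), 21 (G/A), 23 (C/G), 25 (G/T), 27 (C/G).
p = 10/29 = 0.344828.
d = −0.75 · ln(1 − (4/3)·0.344828) = −0.75 · ln(0.540229) = −0.75 · (-0.615762) = 0.4618.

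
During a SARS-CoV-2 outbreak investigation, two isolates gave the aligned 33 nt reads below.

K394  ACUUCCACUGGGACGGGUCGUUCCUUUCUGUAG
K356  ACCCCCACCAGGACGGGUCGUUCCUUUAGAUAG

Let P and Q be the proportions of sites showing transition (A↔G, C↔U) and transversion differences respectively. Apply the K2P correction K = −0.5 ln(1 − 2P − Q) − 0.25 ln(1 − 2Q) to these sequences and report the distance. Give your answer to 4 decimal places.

Mismatches occur at site 3 (U→C, transition), site 4 (U→C, transition), site 9 (U→C, transition), site 10 (G→A, transition), site 28 (C→A, transversion), site 29 (U→G, transversion), site 30 (G→A, transition).
Of the 7 differences, 5 transitions and 2 transversions over 33 sites: P = 5/33 = 0.151515, Q = 2/33 = 0.060606.
d = −0.5·ln(0.636364) − 0.25·ln(0.878788) = −0.5·(-0.451985) − 0.25·(-0.129212) = 0.2583.

0.2583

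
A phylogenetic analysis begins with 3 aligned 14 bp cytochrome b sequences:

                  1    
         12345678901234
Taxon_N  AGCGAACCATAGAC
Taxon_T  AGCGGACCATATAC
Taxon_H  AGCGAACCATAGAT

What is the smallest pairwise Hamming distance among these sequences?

Pairwise Hamming distances:
  Taxon_N vs Taxon_T: 2
  Taxon_N vs Taxon_H: 1
  Taxon_T vs Taxon_H: 3
The smallest is 1, between Taxon_N and Taxon_H.

1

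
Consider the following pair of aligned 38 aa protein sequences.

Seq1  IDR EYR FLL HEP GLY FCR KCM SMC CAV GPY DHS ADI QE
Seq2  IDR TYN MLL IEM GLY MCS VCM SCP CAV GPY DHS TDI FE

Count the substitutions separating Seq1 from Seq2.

12

Mismatches occur at site 4 (E↔T), site 6 (R↔N), site 7 (F↔M), site 10 (H↔I), site 12 (P↔M), site 16 (F↔M), site 18 (R↔S), site 19 (K↔V), site 23 (M↔C), site 24 (C↔P), site 34 (A↔T), site 37 (Q↔F).
That gives 12 mismatches out of 38 aligned sites, so the Hamming distance is 12.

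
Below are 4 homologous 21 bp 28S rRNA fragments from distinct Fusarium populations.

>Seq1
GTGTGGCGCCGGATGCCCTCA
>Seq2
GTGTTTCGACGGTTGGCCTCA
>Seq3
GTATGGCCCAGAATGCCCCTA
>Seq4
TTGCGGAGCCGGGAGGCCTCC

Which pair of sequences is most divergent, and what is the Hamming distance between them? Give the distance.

Pairwise Hamming distances:
  Seq1 vs Seq2: 5
  Seq1 vs Seq3: 6
  Seq1 vs Seq4: 7
  Seq2 vs Seq3: 11
  Seq2 vs Seq4: 9
  Seq3 vs Seq4: 13
The largest is 13, between Seq3 and Seq4.

13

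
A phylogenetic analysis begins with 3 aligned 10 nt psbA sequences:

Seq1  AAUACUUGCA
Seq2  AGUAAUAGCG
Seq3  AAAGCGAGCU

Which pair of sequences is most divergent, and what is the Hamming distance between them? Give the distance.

Pairwise Hamming distances:
  Seq1 vs Seq2: 4
  Seq1 vs Seq3: 5
  Seq2 vs Seq3: 6
The largest is 6, between Seq2 and Seq3.

6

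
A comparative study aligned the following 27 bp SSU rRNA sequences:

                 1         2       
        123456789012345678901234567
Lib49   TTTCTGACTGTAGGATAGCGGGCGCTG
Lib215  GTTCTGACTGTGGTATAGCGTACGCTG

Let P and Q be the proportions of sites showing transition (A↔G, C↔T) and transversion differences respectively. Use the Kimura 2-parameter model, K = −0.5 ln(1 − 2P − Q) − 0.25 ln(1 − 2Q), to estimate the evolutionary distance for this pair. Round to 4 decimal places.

Differing sites — 1:T/G (Tv); 12:A/G (Ti); 14:G/T (Tv); 21:G/T (Tv); 22:G/A (Ti).
Of the 5 differences, 2 transitions and 3 transversions over 27 sites: P = 2/27 = 0.074074, Q = 3/27 = 0.111111.
d = −0.5·ln(0.740741) − 0.25·ln(0.777778) = −0.5·(-0.300104) − 0.25·(-0.251314) = 0.2129.

0.2129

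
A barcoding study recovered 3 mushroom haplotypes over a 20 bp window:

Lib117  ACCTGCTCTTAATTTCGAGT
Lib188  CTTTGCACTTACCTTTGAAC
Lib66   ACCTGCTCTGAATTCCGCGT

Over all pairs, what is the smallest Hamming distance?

3

Pairwise Hamming distances:
  Lib117 vs Lib188: 9
  Lib117 vs Lib66: 3
  Lib188 vs Lib66: 12
The smallest is 3, between Lib117 and Lib66.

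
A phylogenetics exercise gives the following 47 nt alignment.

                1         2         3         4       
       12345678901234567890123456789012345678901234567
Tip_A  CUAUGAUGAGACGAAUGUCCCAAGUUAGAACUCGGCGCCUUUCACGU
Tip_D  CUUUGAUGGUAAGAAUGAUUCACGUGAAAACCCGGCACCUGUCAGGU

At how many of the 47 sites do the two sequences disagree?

14

The sequences differ at positions 3 (A/U), 9 (A/G), 10 (G/U), 12 (C/A), 18 (U/A), 19 (C/U), 20 (C/U), 23 (A/C), 26 (U/G), 28 (G/A), 32 (U/C), 37 (G/A), 41 (U/G), 45 (C/G).
That gives 14 mismatches out of 47 aligned sites, so the Hamming distance is 14.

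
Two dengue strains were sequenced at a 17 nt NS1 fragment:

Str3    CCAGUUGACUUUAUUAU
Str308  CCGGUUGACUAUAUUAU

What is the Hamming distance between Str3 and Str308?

2

Differing sites — 3:A/G; 11:U/A.
That gives 2 mismatches out of 17 aligned sites, so the Hamming distance is 2.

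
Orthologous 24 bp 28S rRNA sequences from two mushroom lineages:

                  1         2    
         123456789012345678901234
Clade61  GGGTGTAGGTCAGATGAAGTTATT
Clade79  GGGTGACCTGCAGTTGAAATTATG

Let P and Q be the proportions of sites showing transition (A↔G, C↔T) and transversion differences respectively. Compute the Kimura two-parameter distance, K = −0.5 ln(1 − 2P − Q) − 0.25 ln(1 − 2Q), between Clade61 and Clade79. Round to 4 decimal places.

0.4539

The sequences differ at positions 6 (T/A, transversion), 7 (A/C, transversion), 8 (G/C, transversion), 9 (G/T, transversion), 10 (T/G, transversion), 14 (A/T, transversion), 19 (G/A, transition), 24 (T/G, transversion).
Of the 8 differences, 1 transition and 7 transversions over 24 sites: P = 1/24 = 0.041667, Q = 7/24 = 0.291667.
d = −0.5·ln(0.624999) − 0.25·ln(0.416666) = −0.5·(-0.470005) − 0.25·(-0.875470) = 0.4539.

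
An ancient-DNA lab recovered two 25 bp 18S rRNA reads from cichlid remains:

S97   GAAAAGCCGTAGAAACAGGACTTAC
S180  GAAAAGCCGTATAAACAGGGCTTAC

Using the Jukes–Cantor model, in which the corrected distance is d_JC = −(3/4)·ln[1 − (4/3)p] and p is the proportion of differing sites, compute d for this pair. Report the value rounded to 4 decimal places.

0.0846

Differing sites — 12:G/T; 20:A/G.
p = 2/25 = 0.080000.
d = −0.75 · ln(1 − (4/3)·0.080000) = −0.75 · ln(0.893333) = −0.75 · (-0.112796) = 0.0846.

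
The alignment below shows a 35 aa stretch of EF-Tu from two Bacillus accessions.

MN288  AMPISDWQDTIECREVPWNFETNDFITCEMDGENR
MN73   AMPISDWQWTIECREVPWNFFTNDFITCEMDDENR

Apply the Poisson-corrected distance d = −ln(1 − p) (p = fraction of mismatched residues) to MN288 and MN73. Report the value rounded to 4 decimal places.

0.0896

Mismatches occur at site 9 (D↔W), site 21 (E↔F), site 32 (G↔D).
p = 3/35 = 0.085714.
d = −ln(1 − 0.085714) = −ln(0.914286) = 0.0896.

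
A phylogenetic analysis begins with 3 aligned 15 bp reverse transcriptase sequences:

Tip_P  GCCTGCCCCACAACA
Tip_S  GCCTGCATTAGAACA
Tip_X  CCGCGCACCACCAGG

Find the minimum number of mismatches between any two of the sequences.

Pairwise Hamming distances:
  Tip_P vs Tip_S: 4
  Tip_P vs Tip_X: 7
  Tip_S vs Tip_X: 9
The smallest is 4, between Tip_P and Tip_S.

4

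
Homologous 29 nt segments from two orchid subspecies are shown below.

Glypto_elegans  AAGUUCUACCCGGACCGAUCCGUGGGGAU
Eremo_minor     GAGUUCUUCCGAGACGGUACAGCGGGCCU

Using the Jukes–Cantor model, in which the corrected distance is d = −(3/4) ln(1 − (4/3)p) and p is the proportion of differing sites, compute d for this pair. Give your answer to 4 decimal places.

The sequences differ at positions 1 (A/G), 8 (A/U), 11 (C/G), 12 (G/A), 16 (C/G), 18 (A/U), 19 (U/A), 21 (C/A), 23 (U/C), 27 (G/C), 28 (A/C).
p = 11/29 = 0.379310.
d = −0.75 · ln(1 − (4/3)·0.379310) = −0.75 · ln(0.494253) = −0.75 · (-0.704708) = 0.5285.

0.5285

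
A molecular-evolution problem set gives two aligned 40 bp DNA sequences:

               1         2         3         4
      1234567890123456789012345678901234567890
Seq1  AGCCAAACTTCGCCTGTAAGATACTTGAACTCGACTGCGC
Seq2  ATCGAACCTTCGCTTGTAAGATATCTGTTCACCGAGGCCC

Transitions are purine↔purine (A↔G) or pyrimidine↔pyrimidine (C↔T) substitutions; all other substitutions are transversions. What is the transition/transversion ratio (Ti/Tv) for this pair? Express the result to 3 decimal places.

The sequences differ at positions 2 (G/T, transversion), 4 (C/G, transversion), 7 (A/C, transversion), 14 (C/T, transition), 24 (C/T, transition), 25 (T/C, transition), 28 (A/T, transversion), 29 (A/T, transversion), 31 (T/A, transversion), 33 (G/C, transversion), 34 (A/G, transition), 35 (C/A, transversion), 36 (T/G, transversion), 39 (G/C, transversion).
Of the 14 differences, 4 transitions and 10 transversions, so Ti/Tv = 4/10 = 0.400.

0.400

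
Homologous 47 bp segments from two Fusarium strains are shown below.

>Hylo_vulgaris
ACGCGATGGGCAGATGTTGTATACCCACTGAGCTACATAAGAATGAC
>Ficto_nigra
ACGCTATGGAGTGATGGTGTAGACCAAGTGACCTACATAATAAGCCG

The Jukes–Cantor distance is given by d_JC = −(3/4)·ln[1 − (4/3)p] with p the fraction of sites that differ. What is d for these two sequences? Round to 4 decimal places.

0.3796

Mismatches occur at site 5 (G→T), site 10 (G→A), site 11 (C→G), site 12 (A→T), site 17 (T→G), site 22 (T→G), site 26 (C→A), site 28 (C→G), site 32 (G→C), site 41 (G→T), site 44 (T→G), site 45 (G→C), site 46 (A→C), site 47 (C→G).
p = 14/47 = 0.297872.
d = −0.75 · ln(1 − (4/3)·0.297872) = −0.75 · ln(0.602837) = −0.75 · (-0.506108) = 0.3796.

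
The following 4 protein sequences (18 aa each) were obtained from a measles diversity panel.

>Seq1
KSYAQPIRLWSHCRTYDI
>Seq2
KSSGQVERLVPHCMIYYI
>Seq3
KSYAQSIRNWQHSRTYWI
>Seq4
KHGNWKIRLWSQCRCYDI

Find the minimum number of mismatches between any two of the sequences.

5

Pairwise Hamming distances:
  Seq1 vs Seq2: 9
  Seq1 vs Seq3: 5
  Seq1 vs Seq4: 7
  Seq2 vs Seq3: 11
  Seq2 vs Seq4: 12
  Seq3 vs Seq4: 11
The smallest is 5, between Seq1 and Seq3.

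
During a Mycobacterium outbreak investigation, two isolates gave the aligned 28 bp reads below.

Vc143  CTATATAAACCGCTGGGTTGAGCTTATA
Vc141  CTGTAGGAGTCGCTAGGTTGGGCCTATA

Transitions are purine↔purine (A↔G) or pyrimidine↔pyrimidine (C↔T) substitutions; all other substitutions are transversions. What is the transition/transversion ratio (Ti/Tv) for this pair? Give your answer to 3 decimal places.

7.000

Differing sites — 3:A/G (Ti); 6:T/G (Tv); 7:A/G (Ti); 9:A/G (Ti); 10:C/T (Ti); 15:G/A (Ti); 21:A/G (Ti); 24:T/C (Ti).
Of the 8 differences, 7 transitions and 1 transversion, so Ti/Tv = 7/1 = 7.000.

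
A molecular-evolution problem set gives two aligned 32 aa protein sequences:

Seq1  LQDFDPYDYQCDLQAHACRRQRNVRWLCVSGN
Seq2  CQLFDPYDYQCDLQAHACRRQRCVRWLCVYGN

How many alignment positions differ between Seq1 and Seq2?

4

Mismatches occur at site 1 (L/C), site 3 (D/L), site 23 (N/C), site 30 (S/Y).
That gives 4 mismatches out of 32 aligned sites, so the Hamming distance is 4.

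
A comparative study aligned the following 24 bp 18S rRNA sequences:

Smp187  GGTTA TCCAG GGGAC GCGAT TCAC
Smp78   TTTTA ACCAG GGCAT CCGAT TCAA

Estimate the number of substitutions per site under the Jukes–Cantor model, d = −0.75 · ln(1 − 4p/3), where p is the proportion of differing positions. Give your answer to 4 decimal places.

0.3694

Differing sites — 1:G/T; 2:G/T; 6:T/A; 13:G/C; 15:C/T; 16:G/C; 24:C/A.
p = 7/24 = 0.291667.
d = −0.75 · ln(1 − (4/3)·0.291667) = −0.75 · ln(0.611111) = −0.75 · (-0.492477) = 0.3694.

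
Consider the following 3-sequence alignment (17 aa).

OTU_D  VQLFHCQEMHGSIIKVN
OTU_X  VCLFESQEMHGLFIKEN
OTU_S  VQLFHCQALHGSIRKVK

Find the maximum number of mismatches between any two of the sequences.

10

Pairwise Hamming distances:
  OTU_D vs OTU_X: 6
  OTU_D vs OTU_S: 4
  OTU_X vs OTU_S: 10
The largest is 10, between OTU_X and OTU_S.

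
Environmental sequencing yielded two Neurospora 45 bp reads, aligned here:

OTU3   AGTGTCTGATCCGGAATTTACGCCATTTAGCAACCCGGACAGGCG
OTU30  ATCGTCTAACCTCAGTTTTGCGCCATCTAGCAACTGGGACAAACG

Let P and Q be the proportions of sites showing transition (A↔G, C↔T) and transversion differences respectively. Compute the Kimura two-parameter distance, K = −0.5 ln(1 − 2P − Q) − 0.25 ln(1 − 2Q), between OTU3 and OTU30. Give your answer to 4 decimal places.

0.4800

Differing sites — 2:G/T (Tv); 3:T/C (Ti); 8:G/A (Ti); 10:T/C (Ti); 12:C/T (Ti); 13:G/C (Tv); 14:G/A (Ti); 15:A/G (Ti); 16:A/T (Tv); 20:A/G (Ti); 27:T/C (Ti); 35:C/T (Ti); 36:C/G (Tv); 42:G/A (Ti); 43:G/A (Ti).
Of the 15 differences, 11 transitions and 4 transversions over 45 sites: P = 11/45 = 0.244444, Q = 4/45 = 0.088889.
d = −0.5·ln(0.422223) − 0.25·ln(0.822222) = −0.5·(-0.862222) − 0.25·(-0.195745) = 0.4800.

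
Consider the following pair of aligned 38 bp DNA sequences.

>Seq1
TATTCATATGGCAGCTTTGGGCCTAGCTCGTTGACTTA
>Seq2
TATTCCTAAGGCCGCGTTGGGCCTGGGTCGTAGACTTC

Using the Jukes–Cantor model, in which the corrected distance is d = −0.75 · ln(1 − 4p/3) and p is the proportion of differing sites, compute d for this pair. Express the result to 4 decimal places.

0.2471

Mismatches occur at site 6 (A/C), site 9 (T/A), site 13 (A/C), site 16 (T/G), site 25 (A/G), site 27 (C/G), site 32 (T/A), site 38 (A/C).
p = 8/38 = 0.210526.
d = −0.75 · ln(1 − (4/3)·0.210526) = −0.75 · ln(0.719299) = −0.75 · (-0.329478) = 0.2471.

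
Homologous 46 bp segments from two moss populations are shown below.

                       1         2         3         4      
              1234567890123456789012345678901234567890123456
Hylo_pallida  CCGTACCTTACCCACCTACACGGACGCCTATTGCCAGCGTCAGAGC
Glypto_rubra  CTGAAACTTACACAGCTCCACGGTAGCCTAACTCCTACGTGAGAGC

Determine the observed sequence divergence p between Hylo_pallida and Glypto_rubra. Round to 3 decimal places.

Mismatches occur at site 2 (C→T), site 4 (T→A), site 6 (C→A), site 12 (C→A), site 15 (C→G), site 18 (A→C), site 24 (A→T), site 25 (C→A), site 31 (T→A), site 32 (T→C), site 33 (G→T), site 36 (A→T), site 37 (G→A), site 41 (C→G).
There are 14 differences over 46 sites, so p = 14/46 = 0.304.

0.304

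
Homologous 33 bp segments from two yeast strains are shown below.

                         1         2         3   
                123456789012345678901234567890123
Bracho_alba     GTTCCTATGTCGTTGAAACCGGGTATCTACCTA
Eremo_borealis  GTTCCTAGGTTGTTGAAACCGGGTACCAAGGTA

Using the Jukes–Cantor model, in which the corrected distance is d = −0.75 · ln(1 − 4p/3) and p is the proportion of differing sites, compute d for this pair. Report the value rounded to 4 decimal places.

The sequences differ at positions 8 (T/G), 11 (C/T), 26 (T/C), 28 (T/A), 30 (C/G), 31 (C/G).
p = 6/33 = 0.181818.
d = −0.75 · ln(1 − (4/3)·0.181818) = −0.75 · ln(0.757576) = −0.75 · (-0.277631) = 0.2082.

0.2082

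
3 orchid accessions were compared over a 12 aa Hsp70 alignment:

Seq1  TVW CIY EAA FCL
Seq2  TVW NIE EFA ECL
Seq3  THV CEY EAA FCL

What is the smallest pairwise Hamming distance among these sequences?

3

Pairwise Hamming distances:
  Seq1 vs Seq2: 4
  Seq1 vs Seq3: 3
  Seq2 vs Seq3: 7
The smallest is 3, between Seq1 and Seq3.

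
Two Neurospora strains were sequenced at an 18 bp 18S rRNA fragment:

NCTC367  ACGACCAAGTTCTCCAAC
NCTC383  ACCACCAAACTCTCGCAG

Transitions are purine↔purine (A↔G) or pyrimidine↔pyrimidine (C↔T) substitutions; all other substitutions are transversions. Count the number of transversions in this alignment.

Differing sites — 3:G/C (Tv); 9:G/A (Ti); 10:T/C (Ti); 15:C/G (Tv); 16:A/C (Tv); 18:C/G (Tv).
Of the 6 differences, 2 transitions and 4 transversions, so the answer is 4.

4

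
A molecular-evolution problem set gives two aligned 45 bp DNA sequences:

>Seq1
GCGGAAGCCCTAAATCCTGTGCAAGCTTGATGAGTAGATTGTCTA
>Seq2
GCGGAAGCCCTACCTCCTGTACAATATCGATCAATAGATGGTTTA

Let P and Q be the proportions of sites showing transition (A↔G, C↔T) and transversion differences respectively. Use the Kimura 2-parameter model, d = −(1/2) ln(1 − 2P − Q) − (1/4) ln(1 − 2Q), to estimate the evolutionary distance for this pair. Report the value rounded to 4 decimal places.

Differing sites — 13:A/C (Tv); 14:A/C (Tv); 21:G/A (Ti); 25:G/T (Tv); 26:C/A (Tv); 28:T/C (Ti); 32:G/C (Tv); 34:G/A (Ti); 40:T/G (Tv); 43:C/T (Ti).
Of the 10 differences, 4 transitions and 6 transversions over 45 sites: P = 4/45 = 0.088889, Q = 6/45 = 0.133333.
d = −0.5·ln(0.688889) − 0.25·ln(0.733334) = −0.5·(-0.372675) − 0.25·(-0.310154) = 0.2639.

0.2639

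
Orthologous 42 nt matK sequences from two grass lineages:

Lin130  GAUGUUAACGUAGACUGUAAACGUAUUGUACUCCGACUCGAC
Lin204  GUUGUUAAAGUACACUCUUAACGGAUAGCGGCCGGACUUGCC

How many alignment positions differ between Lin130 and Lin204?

The sequences differ at positions 2 (A/U), 9 (C/A), 13 (G/C), 17 (G/C), 19 (A/U), 24 (U/G), 27 (U/A), 29 (U/C), 30 (A/G), 31 (C/G), 32 (U/C), 34 (C/G), 39 (C/U), 41 (A/C).
That gives 14 mismatches out of 42 aligned sites, so the Hamming distance is 14.

14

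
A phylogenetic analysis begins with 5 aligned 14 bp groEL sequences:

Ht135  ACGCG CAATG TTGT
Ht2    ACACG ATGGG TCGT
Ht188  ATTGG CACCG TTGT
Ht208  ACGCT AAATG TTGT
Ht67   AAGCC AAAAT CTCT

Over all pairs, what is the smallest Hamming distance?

2

Pairwise Hamming distances:
  Ht135 vs Ht2: 6
  Ht135 vs Ht188: 5
  Ht135 vs Ht208: 2
  Ht135 vs Ht67: 7
  Ht2 vs Ht188: 8
  Ht2 vs Ht208: 6
  Ht2 vs Ht67: 10
  Ht188 vs Ht208: 7
  Ht188 vs Ht67: 10
  Ht208 vs Ht67: 6
The smallest is 2, between Ht135 and Ht208.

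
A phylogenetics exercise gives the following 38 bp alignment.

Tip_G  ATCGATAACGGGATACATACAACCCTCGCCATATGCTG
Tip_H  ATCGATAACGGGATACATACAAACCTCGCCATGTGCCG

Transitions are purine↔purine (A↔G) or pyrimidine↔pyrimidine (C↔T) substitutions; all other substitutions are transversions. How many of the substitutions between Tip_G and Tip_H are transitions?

2

The sequences differ at positions 23 (C/A, transversion), 33 (A/G, transition), 37 (T/C, transition).
Of the 3 differences, 2 transitions and 1 transversion, so the answer is 2.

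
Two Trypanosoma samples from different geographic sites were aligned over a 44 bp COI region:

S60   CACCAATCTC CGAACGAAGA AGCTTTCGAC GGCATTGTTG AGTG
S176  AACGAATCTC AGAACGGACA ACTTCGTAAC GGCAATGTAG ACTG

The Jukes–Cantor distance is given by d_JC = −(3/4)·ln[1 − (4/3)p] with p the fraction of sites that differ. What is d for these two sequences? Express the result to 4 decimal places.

0.4141

Mismatches occur at site 1 (C→A), site 4 (C→G), site 11 (C→A), site 17 (A→G), site 19 (G→C), site 22 (G→C), site 23 (C→T), site 25 (T→C), site 26 (T→G), site 27 (C→T), site 28 (G→A), site 35 (T→A), site 39 (T→A), site 42 (G→C).
p = 14/44 = 0.318182.
d = −0.75 · ln(1 − (4/3)·0.318182) = −0.75 · ln(0.575757) = −0.75 · (-0.552070) = 0.4141.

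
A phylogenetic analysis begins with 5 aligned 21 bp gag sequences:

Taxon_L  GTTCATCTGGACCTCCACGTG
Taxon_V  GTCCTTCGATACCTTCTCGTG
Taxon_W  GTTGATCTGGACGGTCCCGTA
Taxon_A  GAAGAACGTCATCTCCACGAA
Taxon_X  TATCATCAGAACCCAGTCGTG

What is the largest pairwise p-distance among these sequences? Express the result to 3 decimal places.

Pairwise Hamming distances:
  Taxon_L vs Taxon_V: 7
  Taxon_L vs Taxon_W: 6
  Taxon_L vs Taxon_A: 10
  Taxon_L vs Taxon_X: 8
  Taxon_V vs Taxon_W: 10
  Taxon_V vs Taxon_A: 12
  Taxon_V vs Taxon_X: 10
  Taxon_W vs Taxon_A: 12
  Taxon_W vs Taxon_X: 11
  Taxon_A vs Taxon_X: 14
The largest is 14 mismatches, between Taxon_A and Taxon_X; p = 14/21 = 0.667.

0.667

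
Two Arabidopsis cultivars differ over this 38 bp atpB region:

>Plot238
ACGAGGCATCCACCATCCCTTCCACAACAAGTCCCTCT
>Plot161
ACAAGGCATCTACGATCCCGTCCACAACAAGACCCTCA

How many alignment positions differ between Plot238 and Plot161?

6

The sequences differ at positions 3 (G/A), 11 (C/T), 14 (C/G), 20 (T/G), 32 (T/A), 38 (T/A).
That gives 6 mismatches out of 38 aligned sites, so the Hamming distance is 6.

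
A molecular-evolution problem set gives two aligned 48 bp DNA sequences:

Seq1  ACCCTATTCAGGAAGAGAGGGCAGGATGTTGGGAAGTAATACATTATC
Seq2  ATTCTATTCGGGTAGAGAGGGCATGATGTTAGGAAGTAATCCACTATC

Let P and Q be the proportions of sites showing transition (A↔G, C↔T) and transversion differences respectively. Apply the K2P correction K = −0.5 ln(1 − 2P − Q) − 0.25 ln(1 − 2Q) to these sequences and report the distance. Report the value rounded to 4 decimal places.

Differing sites — 2:C/T (Ti); 3:C/T (Ti); 10:A/G (Ti); 13:A/T (Tv); 24:G/T (Tv); 31:G/A (Ti); 41:A/C (Tv); 44:T/C (Ti).
Of the 8 differences, 5 transitions and 3 transversions over 48 sites: P = 5/48 = 0.104167, Q = 3/48 = 0.062500.
d = −0.5·ln(0.729166) − 0.25·ln(0.875000) = −0.5·(-0.315854) − 0.25·(-0.133531) = 0.1913.

0.1913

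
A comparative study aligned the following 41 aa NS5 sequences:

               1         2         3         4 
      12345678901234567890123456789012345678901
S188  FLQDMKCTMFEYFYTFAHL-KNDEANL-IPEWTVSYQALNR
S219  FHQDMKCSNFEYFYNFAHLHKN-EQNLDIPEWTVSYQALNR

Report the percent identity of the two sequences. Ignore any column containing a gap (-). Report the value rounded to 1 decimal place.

86.8%

Excluding the 3 gap columns leaves 38 comparable sites.
Differing sites — 2:L/H; 8:T/S; 9:M/N; 15:T/N; 25:A/Q.
33 of the 38 comparable sites match, so the percent identity is 33/38 × 100 = 86.8%.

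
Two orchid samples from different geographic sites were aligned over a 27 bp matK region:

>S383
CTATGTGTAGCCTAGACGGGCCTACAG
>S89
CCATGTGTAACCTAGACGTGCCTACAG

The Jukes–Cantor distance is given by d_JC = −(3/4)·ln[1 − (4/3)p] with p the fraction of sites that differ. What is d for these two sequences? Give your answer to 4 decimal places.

Mismatches occur at site 2 (T↔C), site 10 (G↔A), site 19 (G↔T).
p = 3/27 = 0.111111.
d = −0.75 · ln(1 − (4/3)·0.111111) = −0.75 · ln(0.851852) = −0.75 · (-0.160342) = 0.1203.

0.1203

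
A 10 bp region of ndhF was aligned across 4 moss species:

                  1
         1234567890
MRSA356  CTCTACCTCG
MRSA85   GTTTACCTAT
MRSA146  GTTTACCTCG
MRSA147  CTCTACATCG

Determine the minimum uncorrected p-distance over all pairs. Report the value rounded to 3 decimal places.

Pairwise Hamming distances:
  MRSA356 vs MRSA85: 4
  MRSA356 vs MRSA146: 2
  MRSA356 vs MRSA147: 1
  MRSA85 vs MRSA146: 2
  MRSA85 vs MRSA147: 5
  MRSA146 vs MRSA147: 3
The smallest is 1 mismatch, between MRSA356 and MRSA147; p = 1/10 = 0.100.

0.100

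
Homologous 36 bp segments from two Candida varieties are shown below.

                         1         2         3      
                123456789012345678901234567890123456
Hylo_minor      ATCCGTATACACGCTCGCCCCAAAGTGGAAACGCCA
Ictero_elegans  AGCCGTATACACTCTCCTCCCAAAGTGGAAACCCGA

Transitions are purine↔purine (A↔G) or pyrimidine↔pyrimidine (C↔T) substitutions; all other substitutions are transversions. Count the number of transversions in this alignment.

The sequences differ at positions 2 (T/G, transversion), 13 (G/T, transversion), 17 (G/C, transversion), 18 (C/T, transition), 33 (G/C, transversion), 35 (C/G, transversion).
Of the 6 differences, 1 transition and 5 transversions, so the answer is 5.

5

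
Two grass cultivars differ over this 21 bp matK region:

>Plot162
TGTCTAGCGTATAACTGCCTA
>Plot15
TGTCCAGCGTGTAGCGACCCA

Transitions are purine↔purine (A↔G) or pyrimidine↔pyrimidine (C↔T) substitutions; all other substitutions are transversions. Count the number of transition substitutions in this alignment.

5

The sequences differ at positions 5 (T/C, transition), 11 (A/G, transition), 14 (A/G, transition), 16 (T/G, transversion), 17 (G/A, transition), 20 (T/C, transition).
Of the 6 differences, 5 transitions and 1 transversion, so the answer is 5.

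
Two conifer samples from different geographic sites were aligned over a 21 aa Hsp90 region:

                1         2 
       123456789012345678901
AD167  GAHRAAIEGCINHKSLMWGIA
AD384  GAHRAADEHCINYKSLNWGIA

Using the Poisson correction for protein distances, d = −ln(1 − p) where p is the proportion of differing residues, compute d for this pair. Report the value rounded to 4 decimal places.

0.2113

Differing sites — 7:I/D; 9:G/H; 13:H/Y; 17:M/N.
p = 4/21 = 0.190476.
d = −ln(1 − 0.190476) = −ln(0.809524) = 0.2113.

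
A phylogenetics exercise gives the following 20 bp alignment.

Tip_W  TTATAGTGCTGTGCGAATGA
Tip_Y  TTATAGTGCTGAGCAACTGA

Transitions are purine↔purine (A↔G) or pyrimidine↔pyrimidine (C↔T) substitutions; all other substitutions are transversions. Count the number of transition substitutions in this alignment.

1

Differing sites — 12:T/A (Tv); 15:G/A (Ti); 17:A/C (Tv).
Of the 3 differences, 1 transition and 2 transversions, so the answer is 1.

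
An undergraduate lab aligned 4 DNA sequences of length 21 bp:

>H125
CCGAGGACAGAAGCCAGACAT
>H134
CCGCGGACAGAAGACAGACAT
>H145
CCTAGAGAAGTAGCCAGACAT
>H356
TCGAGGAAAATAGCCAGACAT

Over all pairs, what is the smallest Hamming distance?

2

Pairwise Hamming distances:
  H125 vs H134: 2
  H125 vs H145: 5
  H125 vs H356: 4
  H134 vs H145: 7
  H134 vs H356: 6
  H145 vs H356: 5
The smallest is 2, between H125 and H134.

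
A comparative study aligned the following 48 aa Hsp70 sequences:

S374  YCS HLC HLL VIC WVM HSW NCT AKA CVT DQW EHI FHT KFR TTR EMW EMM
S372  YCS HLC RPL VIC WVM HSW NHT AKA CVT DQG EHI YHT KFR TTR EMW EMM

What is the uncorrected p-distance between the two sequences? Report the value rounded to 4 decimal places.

Differing sites — 7:H/R; 8:L/P; 20:C/H; 30:W/G; 34:F/Y.
There are 5 differences over 48 sites, so p = 5/48 = 0.1042.

0.1042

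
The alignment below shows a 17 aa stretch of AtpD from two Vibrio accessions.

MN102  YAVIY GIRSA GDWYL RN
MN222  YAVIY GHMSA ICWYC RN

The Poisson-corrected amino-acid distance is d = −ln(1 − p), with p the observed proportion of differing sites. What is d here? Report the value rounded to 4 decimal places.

The sequences differ at positions 7 (I/H), 8 (R/M), 11 (G/I), 12 (D/C), 15 (L/C).
p = 5/17 = 0.294118.
d = −ln(1 − 0.294118) = −ln(0.705882) = 0.3483.

0.3483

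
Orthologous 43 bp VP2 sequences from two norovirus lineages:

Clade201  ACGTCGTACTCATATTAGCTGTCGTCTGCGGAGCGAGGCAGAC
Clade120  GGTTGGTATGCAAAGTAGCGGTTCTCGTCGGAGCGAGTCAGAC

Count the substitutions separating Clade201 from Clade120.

Differing sites — 1:A/G; 2:C/G; 3:G/T; 5:C/G; 9:C/T; 10:T/G; 13:T/A; 15:T/G; 20:T/G; 23:C/T; 24:G/C; 27:T/G; 28:G/T; 38:G/T.
That gives 14 mismatches out of 43 aligned sites, so the Hamming distance is 14.

14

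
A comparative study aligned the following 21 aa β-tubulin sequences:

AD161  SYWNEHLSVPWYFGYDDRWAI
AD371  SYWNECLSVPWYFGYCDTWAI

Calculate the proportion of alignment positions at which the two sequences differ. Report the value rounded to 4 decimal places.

0.1429

The sequences differ at positions 6 (H/C), 16 (D/C), 18 (R/T).
There are 3 differences over 21 sites, so p = 3/21 = 0.1429.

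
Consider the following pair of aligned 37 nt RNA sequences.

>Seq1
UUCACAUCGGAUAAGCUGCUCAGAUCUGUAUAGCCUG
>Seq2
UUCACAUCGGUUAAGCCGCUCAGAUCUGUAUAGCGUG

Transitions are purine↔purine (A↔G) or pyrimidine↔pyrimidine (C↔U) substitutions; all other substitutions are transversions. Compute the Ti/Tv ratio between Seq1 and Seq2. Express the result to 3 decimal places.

0.500

The sequences differ at positions 11 (A/U, transversion), 17 (U/C, transition), 35 (C/G, transversion).
Of the 3 differences, 1 transition and 2 transversions, so Ti/Tv = 1/2 = 0.500.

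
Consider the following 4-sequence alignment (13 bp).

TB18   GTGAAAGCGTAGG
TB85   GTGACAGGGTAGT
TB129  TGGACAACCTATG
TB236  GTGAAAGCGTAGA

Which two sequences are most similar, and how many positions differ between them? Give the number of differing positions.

1

Pairwise Hamming distances:
  TB18 vs TB85: 3
  TB18 vs TB129: 6
  TB18 vs TB236: 1
  TB85 vs TB129: 7
  TB85 vs TB236: 3
  TB129 vs TB236: 7
The smallest is 1, between TB18 and TB236.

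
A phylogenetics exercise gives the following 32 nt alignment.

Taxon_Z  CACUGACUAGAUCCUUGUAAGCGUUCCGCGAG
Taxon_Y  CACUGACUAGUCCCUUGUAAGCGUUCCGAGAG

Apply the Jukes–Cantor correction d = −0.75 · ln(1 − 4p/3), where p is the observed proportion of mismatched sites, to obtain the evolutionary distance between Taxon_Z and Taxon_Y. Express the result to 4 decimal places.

Differing sites — 11:A/U; 12:U/C; 29:C/A.
p = 3/32 = 0.093750.
d = −0.75 · ln(1 − (4/3)·0.093750) = −0.75 · ln(0.875000) = −0.75 · (-0.133531) = 0.1001.

0.1001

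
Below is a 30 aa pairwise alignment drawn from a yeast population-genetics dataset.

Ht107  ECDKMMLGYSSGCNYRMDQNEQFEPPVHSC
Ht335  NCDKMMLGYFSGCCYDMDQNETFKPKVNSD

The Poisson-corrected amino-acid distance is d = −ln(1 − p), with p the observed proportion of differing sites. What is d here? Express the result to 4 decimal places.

0.3567

The sequences differ at positions 1 (E/N), 10 (S/F), 14 (N/C), 16 (R/D), 22 (Q/T), 24 (E/K), 26 (P/K), 28 (H/N), 30 (C/D).
p = 9/30 = 0.300000.
d = −ln(1 − 0.300000) = −ln(0.700000) = 0.3567.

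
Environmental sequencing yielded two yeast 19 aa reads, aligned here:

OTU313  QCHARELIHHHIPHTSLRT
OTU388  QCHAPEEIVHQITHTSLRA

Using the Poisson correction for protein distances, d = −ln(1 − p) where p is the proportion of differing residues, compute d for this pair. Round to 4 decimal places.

The sequences differ at positions 5 (R/P), 7 (L/E), 9 (H/V), 11 (H/Q), 13 (P/T), 19 (T/A).
p = 6/19 = 0.315789.
d = −ln(1 − 0.315789) = −ln(0.684211) = 0.3795.

0.3795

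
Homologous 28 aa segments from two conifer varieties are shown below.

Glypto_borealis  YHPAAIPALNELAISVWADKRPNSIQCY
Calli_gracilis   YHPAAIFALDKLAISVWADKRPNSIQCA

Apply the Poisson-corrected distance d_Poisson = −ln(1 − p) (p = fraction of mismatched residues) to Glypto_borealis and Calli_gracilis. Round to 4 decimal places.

Differing sites — 7:P/F; 10:N/D; 11:E/K; 28:Y/A.
p = 4/28 = 0.142857.
d = −ln(1 − 0.142857) = −ln(0.857143) = 0.1542.

0.1542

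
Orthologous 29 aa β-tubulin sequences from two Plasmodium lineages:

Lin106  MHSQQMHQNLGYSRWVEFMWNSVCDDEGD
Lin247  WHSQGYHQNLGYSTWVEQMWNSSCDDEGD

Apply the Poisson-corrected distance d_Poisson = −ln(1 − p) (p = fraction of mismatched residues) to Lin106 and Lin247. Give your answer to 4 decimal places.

0.2318

Differing sites — 1:M/W; 5:Q/G; 6:M/Y; 14:R/T; 18:F/Q; 23:V/S.
p = 6/29 = 0.206897.
d = −ln(1 − 0.206897) = −ln(0.793103) = 0.2318.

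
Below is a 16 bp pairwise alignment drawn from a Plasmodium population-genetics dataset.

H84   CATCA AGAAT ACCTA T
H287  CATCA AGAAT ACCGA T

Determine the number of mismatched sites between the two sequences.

The sequences differ at position 14 (T/G).
That gives 1 mismatch out of 16 aligned sites, so the Hamming distance is 1.

1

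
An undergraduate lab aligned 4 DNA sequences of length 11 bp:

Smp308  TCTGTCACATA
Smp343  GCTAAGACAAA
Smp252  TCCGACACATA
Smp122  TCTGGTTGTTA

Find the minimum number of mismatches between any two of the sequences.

2

Pairwise Hamming distances:
  Smp308 vs Smp343: 5
  Smp308 vs Smp252: 2
  Smp308 vs Smp122: 5
  Smp343 vs Smp252: 5
  Smp343 vs Smp122: 8
  Smp252 vs Smp122: 6
The smallest is 2, between Smp308 and Smp252.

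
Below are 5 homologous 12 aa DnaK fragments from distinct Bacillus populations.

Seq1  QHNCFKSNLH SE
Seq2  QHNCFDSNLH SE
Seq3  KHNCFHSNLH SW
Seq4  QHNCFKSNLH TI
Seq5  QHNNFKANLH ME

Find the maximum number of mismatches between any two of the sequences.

Pairwise Hamming distances:
  Seq1 vs Seq2: 1
  Seq1 vs Seq3: 3
  Seq1 vs Seq4: 2
  Seq1 vs Seq5: 3
  Seq2 vs Seq3: 3
  Seq2 vs Seq4: 3
  Seq2 vs Seq5: 4
  Seq3 vs Seq4: 4
  Seq3 vs Seq5: 6
  Seq4 vs Seq5: 4
The largest is 6, between Seq3 and Seq5.

6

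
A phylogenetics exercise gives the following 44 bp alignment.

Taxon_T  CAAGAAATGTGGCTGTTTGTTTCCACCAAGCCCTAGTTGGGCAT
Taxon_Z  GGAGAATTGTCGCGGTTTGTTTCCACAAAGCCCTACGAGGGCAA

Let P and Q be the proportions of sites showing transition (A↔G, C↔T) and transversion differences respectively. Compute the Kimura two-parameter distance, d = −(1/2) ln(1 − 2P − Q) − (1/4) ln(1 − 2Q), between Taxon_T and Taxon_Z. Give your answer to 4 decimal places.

0.2754

Mismatches occur at site 1 (C/G, transversion), site 2 (A/G, transition), site 7 (A/T, transversion), site 11 (G/C, transversion), site 14 (T/G, transversion), site 27 (C/A, transversion), site 36 (G/C, transversion), site 37 (T/G, transversion), site 38 (T/A, transversion), site 44 (T/A, transversion).
Of the 10 differences, 1 transition and 9 transversions over 44 sites: P = 1/44 = 0.022727, Q = 9/44 = 0.204545.
d = −0.5·ln(0.750001) − 0.25·ln(0.590910) = −0.5·(-0.287681) − 0.25·(-0.526092) = 0.2754.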